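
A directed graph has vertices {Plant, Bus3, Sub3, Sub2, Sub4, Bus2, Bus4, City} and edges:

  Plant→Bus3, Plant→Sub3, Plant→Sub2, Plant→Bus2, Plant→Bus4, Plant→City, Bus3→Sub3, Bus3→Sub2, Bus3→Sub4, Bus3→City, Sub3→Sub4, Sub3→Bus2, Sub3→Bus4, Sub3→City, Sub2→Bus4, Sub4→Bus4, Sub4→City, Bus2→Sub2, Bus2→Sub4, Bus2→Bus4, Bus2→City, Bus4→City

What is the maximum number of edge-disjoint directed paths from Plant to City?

5

Assign every edge capacity 1; by Menger, the answer equals the max flow.
Path Plant→City (+1); total 1.
Path Plant→Bus3→City (+1); total 2.
Path Plant→Sub3→City (+1); total 3.
Path Plant→Bus2→City (+1); total 4.
Path Plant→Bus4→City (+1); total 5.
No residual Plant→City path; max flow = 5.
Certifying cut of size 5: {Bus4→City, Plant→Bus2, Plant→Bus3, Plant→City, Plant→Sub3}.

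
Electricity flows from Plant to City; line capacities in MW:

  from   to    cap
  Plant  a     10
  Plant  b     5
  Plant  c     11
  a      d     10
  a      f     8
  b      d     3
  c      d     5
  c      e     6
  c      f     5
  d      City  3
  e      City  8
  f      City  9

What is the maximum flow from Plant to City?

18

Augment Plant→a→d→City: bottleneck 3, flow now 3.
Augment Plant→a→f→City: bottleneck 7, flow now 10.
Augment Plant→c→e→City: bottleneck 6, flow now 16.
Augment Plant→c→f→City: bottleneck 2, flow now 18.
No augmenting path remains; maximum flow = 18.
In the residual graph, reachable from Plant: {Plant, a, b, c, d, f}.
Min-cut edges: c→e (6), d→City (3), f→City (9); capacity 6 + 3 + 9 = 18.
This cut is saturated, so no flow can exceed 18.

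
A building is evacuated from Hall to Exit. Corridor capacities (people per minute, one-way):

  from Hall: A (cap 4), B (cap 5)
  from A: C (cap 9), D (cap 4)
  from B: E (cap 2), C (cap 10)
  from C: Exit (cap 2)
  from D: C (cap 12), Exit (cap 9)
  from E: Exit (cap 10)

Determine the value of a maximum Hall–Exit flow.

8

Augment Hall→A→C→Exit: bottleneck 2, flow now 2.
Augment Hall→A→D→Exit: bottleneck 2, flow now 4.
Augment Hall→B→E→Exit: bottleneck 2, flow now 6.
Augment Hall→B→C→A→D→Exit: bottleneck 2, flow now 8. (uses reverse residual edge)
No augmenting path remains; maximum flow = 8.
In the residual graph, reachable from Hall: {Hall, B, C}.
Min-cut edges: Hall→A (4), B→E (2), C→Exit (2); capacity 4 + 2 + 2 = 8.
This cut is saturated, so no flow can exceed 8.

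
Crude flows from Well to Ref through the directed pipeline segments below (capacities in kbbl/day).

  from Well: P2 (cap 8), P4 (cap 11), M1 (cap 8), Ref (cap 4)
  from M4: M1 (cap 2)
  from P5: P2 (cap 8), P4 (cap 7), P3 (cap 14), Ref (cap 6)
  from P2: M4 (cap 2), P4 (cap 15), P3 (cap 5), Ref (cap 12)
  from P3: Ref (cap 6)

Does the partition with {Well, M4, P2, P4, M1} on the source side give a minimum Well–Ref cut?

No — its capacity is 21, but the minimum cut has capacity 12.

Given cut capacity: 4 + 5 + 12 = 21.
Augment Well→Ref: bottleneck 4, flow now 4.
Augment Well→P2→Ref: bottleneck 8, flow now 12.
No augmenting path remains; maximum flow = 12.
In the residual graph, reachable from Well: {Well, P4, M1}.
Min-cut edges: Well→P2 (8), Well→Ref (4); capacity 8 + 4 = 12.
Cut capacity 21 exceeds the max flow 12, so it is not minimum.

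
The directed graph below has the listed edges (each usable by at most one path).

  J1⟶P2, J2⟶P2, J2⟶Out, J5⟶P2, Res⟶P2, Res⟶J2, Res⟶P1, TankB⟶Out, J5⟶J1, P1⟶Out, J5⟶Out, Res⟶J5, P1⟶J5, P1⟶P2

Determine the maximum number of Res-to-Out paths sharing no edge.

3

Assign every edge capacity 1; by Menger, the answer equals the max flow.
Path Res→J2→Out (+1); total 1.
Path Res→P1→Out (+1); total 2.
Path Res→J5→Out (+1); total 3.
No residual Res→Out path; max flow = 3.
Certifying cut of size 3: {Res→J2, Res→J5, Res→P1}.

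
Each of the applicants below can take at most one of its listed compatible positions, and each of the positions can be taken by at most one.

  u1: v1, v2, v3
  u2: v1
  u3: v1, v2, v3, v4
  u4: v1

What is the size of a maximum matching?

Unit-capacity flow: source→left, listed edges, right→sink; max matching = max flow.
Augmenting path u1→v1 (+1); matched 1.
Augmenting path u3→v2 (+1); matched 2.
Augmenting path u2→v1→u1→v3 (+1); matched 3.
No augmenting path remains; maximum matching = 3.
König certificate: {u1, u3, v1} is a vertex cover of size 3 (every listed pair touches it), so no matching can be larger.

3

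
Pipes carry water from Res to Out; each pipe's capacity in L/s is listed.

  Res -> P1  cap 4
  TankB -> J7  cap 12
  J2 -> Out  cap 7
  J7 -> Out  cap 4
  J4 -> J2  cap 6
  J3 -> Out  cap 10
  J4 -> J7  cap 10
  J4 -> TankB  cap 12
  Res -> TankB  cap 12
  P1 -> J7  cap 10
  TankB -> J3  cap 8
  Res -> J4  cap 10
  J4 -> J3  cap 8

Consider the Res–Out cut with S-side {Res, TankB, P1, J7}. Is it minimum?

No — its capacity is 22, but the minimum cut has capacity 20.

Given cut capacity: 10 + 8 + 4 = 22.
Augment Res→TankB→J3→Out: bottleneck 8, flow now 8.
Augment Res→TankB→J7→Out: bottleneck 4, flow now 12.
Augment Res→J4→J3→Out: bottleneck 2, flow now 14.
Augment Res→J4→J2→Out: bottleneck 6, flow now 20.
No augmenting path remains; maximum flow = 20.
In the residual graph, reachable from Res: {Res, TankB, J4, P1, J3, J7}.
Min-cut edges: J4→J2 (6), J3→Out (10), J7→Out (4); capacity 6 + 10 + 4 = 20.
Cut capacity 22 exceeds the max flow 20, so it is not minimum.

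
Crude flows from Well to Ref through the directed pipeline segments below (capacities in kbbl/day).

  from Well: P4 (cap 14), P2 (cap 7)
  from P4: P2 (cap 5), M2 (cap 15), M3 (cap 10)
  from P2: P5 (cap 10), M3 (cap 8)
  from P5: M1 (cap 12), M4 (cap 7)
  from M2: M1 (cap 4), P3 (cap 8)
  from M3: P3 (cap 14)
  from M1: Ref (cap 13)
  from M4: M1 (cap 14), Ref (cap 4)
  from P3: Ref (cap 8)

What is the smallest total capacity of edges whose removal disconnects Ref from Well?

21

Augment Well→P4→M2→M1→Ref: bottleneck 4, flow now 4.
Augment Well→P4→M2→P3→Ref: bottleneck 8, flow now 12.
Augment Well→P2→P5→M1→Ref: bottleneck 7, flow now 19.
Augment Well→P4→P2→P5→M1→Ref: bottleneck 2, flow now 21.
No augmenting path remains; maximum flow = 21.
By max-flow min-cut, the minimum cut capacity equals the max flow.
In the residual graph, reachable from Well: {Well}.
Min-cut edges: Well→P4 (14), Well→P2 (7); capacity 14 + 7 = 21.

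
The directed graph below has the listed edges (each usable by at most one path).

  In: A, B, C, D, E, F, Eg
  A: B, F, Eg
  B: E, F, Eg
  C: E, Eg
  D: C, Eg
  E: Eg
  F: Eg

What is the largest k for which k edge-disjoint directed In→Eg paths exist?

7

Assign every edge capacity 1; by Menger, the answer equals the max flow.
Path In→Eg (+1); total 1.
Path In→A→Eg (+1); total 2.
Path In→B→Eg (+1); total 3.
Path In→C→Eg (+1); total 4.
Path In→D→Eg (+1); total 5.
Path In→E→Eg (+1); total 6.
Path In→F→Eg (+1); total 7.
No residual In→Eg path; max flow = 7.
Certifying cut of size 7: {In→A, In→B, In→C, In→D, In→E, In→Eg, In→F}.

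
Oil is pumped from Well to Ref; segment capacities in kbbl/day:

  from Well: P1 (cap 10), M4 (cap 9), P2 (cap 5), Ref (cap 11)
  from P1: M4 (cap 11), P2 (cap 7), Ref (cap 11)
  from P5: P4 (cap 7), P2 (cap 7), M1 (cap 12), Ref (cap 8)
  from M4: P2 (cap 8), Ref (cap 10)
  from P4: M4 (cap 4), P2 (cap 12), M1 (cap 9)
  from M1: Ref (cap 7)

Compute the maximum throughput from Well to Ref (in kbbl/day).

30

Augment Well→Ref: bottleneck 11, flow now 11.
Augment Well→P1→Ref: bottleneck 10, flow now 21.
Augment Well→M4→Ref: bottleneck 9, flow now 30.
No augmenting path remains; maximum flow = 30.
In the residual graph, reachable from Well: {Well, P2}.
Min-cut edges: Well→P1 (10), Well→M4 (9), Well→Ref (11); capacity 10 + 9 + 11 = 30.
This cut is saturated, so no flow can exceed 30.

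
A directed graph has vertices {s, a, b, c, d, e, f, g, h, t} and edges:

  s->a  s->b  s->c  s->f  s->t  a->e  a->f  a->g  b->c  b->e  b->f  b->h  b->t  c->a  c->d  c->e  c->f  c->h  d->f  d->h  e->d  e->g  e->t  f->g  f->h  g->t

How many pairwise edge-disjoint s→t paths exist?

Assign every edge capacity 1; by Menger, the answer equals the max flow.
Path s→t (+1); total 1.
Path s→b→t (+1); total 2.
Path s→a→e→t (+1); total 3.
Path s→f→g→t (+1); total 4.
No residual s→t path; max flow = 4.
Certifying cut of size 4: {e→t, g→t, s→b, s→t}.

4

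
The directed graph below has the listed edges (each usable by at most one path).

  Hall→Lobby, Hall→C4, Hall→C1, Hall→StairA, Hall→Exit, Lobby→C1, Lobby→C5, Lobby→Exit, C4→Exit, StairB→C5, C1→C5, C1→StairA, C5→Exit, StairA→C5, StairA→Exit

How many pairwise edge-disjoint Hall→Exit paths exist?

5

Assign every edge capacity 1; by Menger, the answer equals the max flow.
Path Hall→Exit (+1); total 1.
Path Hall→Lobby→Exit (+1); total 2.
Path Hall→C4→Exit (+1); total 3.
Path Hall→StairA→Exit (+1); total 4.
Path Hall→C1→C5→Exit (+1); total 5.
No residual Hall→Exit path; max flow = 5.
Certifying cut of size 5: {Hall→C1, Hall→C4, Hall→Exit, Hall→Lobby, Hall→StairA}.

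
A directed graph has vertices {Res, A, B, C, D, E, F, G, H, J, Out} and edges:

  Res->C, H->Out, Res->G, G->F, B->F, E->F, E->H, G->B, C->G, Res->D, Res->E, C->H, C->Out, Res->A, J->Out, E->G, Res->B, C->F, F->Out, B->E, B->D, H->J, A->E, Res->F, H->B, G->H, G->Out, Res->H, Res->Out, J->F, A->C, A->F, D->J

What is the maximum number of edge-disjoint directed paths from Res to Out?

Assign every edge capacity 1; by Menger, the answer equals the max flow.
Path Res→Out (+1); total 1.
Path Res→C→Out (+1); total 2.
Path Res→F→Out (+1); total 3.
Path Res→G→Out (+1); total 4.
Path Res→H→Out (+1); total 5.
Path Res→D→J→Out (+1); total 6.
No residual Res→Out path; max flow = 6.
Certifying cut of size 6: {C→Out, F→Out, G→Out, H→Out, J→Out, Res→Out}.

6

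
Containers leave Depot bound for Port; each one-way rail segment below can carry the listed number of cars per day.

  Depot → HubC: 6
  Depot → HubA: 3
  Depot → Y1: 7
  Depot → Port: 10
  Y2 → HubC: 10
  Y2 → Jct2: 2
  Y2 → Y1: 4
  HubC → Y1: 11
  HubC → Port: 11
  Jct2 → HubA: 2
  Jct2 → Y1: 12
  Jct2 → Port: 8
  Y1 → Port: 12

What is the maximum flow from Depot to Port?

Augment Depot→Port: bottleneck 10, flow now 10.
Augment Depot→HubC→Port: bottleneck 6, flow now 16.
Augment Depot→Y1→Port: bottleneck 7, flow now 23.
No augmenting path remains; maximum flow = 23.
In the residual graph, reachable from Depot: {Depot, HubA}.
Min-cut edges: Depot→HubC (6), Depot→Y1 (7), Depot→Port (10); capacity 6 + 7 + 10 = 23.
This cut is saturated, so no flow can exceed 23.

23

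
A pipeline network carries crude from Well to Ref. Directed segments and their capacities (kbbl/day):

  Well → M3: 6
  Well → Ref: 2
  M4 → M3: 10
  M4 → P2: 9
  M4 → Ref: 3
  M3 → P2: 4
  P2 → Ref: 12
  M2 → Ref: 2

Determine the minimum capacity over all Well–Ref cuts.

Augment Well→Ref: bottleneck 2, flow now 2.
Augment Well→M3→P2→Ref: bottleneck 4, flow now 6.
No augmenting path remains; maximum flow = 6.
By max-flow min-cut, the minimum cut capacity equals the max flow.
In the residual graph, reachable from Well: {Well, M3}.
Min-cut edges: Well→Ref (2), M3→P2 (4); capacity 2 + 4 = 6.

6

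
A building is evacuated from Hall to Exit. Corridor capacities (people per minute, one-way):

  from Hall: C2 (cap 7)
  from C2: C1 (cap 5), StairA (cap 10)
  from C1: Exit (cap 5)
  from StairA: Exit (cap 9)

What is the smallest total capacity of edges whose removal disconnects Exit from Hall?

Augment Hall→C2→C1→Exit: bottleneck 5, flow now 5.
Augment Hall→C2→StairA→Exit: bottleneck 2, flow now 7.
No augmenting path remains; maximum flow = 7.
By max-flow min-cut, the minimum cut capacity equals the max flow.
In the residual graph, reachable from Hall: {Hall}.
Min-cut edges: Hall→C2 (7); capacity 7 = 7.

7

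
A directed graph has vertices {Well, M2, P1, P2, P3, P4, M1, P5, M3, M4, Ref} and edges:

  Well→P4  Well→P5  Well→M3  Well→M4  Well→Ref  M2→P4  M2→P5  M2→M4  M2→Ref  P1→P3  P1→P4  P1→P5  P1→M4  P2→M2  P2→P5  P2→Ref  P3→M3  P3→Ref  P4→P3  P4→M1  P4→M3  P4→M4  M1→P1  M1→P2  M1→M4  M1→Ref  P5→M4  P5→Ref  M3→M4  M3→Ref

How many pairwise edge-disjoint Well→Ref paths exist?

4

Assign every edge capacity 1; by Menger, the answer equals the max flow.
Path Well→Ref (+1); total 1.
Path Well→P5→Ref (+1); total 2.
Path Well→M3→Ref (+1); total 3.
Path Well→P4→P3→Ref (+1); total 4.
No residual Well→Ref path; max flow = 4.
Certifying cut of size 4: {Well→M3, Well→P4, Well→P5, Well→Ref}.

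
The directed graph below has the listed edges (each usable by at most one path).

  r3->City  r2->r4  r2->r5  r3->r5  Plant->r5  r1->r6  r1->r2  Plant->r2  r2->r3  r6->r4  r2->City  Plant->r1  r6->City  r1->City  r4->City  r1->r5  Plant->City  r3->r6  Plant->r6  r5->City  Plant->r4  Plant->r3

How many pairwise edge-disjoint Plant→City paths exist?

Assign every edge capacity 1; by Menger, the answer equals the max flow.
Path Plant→City (+1); total 1.
Path Plant→r1→City (+1); total 2.
Path Plant→r2→City (+1); total 3.
Path Plant→r3→City (+1); total 4.
Path Plant→r4→City (+1); total 5.
Path Plant→r5→City (+1); total 6.
Path Plant→r6→City (+1); total 7.
No residual Plant→City path; max flow = 7.
Certifying cut of size 7: {Plant→City, Plant→r1, Plant→r2, Plant→r3, Plant→r4, Plant→r5, Plant→r6}.

7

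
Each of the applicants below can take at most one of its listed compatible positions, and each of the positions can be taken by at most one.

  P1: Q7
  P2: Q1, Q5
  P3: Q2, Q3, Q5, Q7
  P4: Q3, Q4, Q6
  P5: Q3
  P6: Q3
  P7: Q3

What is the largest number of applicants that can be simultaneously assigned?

5

Unit-capacity flow: source→left, listed edges, right→sink; max matching = max flow.
Augmenting path P1→Q7 (+1); matched 1.
Augmenting path P2→Q1 (+1); matched 2.
Augmenting path P3→Q2 (+1); matched 3.
Augmenting path P4→Q3 (+1); matched 4.
Augmenting path P5→Q3→P4→Q4 (+1); matched 5.
No augmenting path remains; maximum matching = 5.
König certificate: {P1, P2, P3, P4, Q3} is a vertex cover of size 5 (every listed pair touches it), so no matching can be larger.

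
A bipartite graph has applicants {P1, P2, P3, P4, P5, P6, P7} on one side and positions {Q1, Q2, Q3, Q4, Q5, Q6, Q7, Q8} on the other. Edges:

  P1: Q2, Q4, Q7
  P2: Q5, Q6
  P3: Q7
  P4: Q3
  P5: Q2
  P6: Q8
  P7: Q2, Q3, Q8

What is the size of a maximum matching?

Unit-capacity flow: source→left, listed edges, right→sink; max matching = max flow.
Augmenting path P1→Q2 (+1); matched 1.
Augmenting path P2→Q5 (+1); matched 2.
Augmenting path P3→Q7 (+1); matched 3.
Augmenting path P4→Q3 (+1); matched 4.
Augmenting path P6→Q8 (+1); matched 5.
Augmenting path P5→Q2→P1→Q4 (+1); matched 6.
No augmenting path remains; maximum matching = 6.
König certificate: {P1, P2, P3, Q2, Q3, Q8} is a vertex cover of size 6 (every listed pair touches it), so no matching can be larger.

6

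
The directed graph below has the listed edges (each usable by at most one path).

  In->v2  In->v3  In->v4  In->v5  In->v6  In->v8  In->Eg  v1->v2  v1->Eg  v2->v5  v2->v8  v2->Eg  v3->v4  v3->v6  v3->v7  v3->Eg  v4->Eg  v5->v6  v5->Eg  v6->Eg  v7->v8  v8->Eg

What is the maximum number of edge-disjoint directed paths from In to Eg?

7

Assign every edge capacity 1; by Menger, the answer equals the max flow.
Path In→Eg (+1); total 1.
Path In→v2→Eg (+1); total 2.
Path In→v3→Eg (+1); total 3.
Path In→v4→Eg (+1); total 4.
Path In→v5→Eg (+1); total 5.
Path In→v6→Eg (+1); total 6.
Path In→v8→Eg (+1); total 7.
No residual In→Eg path; max flow = 7.
Certifying cut of size 7: {In→Eg, In→v2, In→v3, In→v4, In→v5, In→v6, In→v8}.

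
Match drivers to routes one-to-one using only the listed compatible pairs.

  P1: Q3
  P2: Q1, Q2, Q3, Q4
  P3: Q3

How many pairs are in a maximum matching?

2

Unit-capacity flow: source→left, listed edges, right→sink; max matching = max flow.
Augmenting path P1→Q3 (+1); matched 1.
Augmenting path P2→Q1 (+1); matched 2.
No augmenting path remains; maximum matching = 2.
König certificate: {P2, Q3} is a vertex cover of size 2 (every listed pair touches it), so no matching can be larger.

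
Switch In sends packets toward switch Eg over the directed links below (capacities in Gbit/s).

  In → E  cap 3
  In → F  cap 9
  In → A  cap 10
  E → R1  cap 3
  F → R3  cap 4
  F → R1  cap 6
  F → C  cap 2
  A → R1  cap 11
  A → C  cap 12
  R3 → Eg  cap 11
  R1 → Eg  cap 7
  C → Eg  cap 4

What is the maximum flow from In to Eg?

Augment In→E→R1→Eg: bottleneck 3, flow now 3.
Augment In→F→R3→Eg: bottleneck 4, flow now 7.
Augment In→F→R1→Eg: bottleneck 4, flow now 11.
Augment In→F→C→Eg: bottleneck 1, flow now 12.
Augment In→A→C→Eg: bottleneck 3, flow now 15.
No augmenting path remains; maximum flow = 15.
In the residual graph, reachable from In: {In, E, F, A, R1, C}.
Min-cut edges: F→R3 (4), R1→Eg (7), C→Eg (4); capacity 4 + 7 + 4 = 15.
This cut is saturated, so no flow can exceed 15.

15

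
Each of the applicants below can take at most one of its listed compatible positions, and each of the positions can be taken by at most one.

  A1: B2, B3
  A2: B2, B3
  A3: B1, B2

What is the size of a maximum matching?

Unit-capacity flow: source→left, listed edges, right→sink; max matching = max flow.
Augmenting path A1→B2 (+1); matched 1.
Augmenting path A2→B3 (+1); matched 2.
Augmenting path A3→B1 (+1); matched 3.
No augmenting path remains; maximum matching = 3.
König certificate: {A1, A2, A3} is a vertex cover of size 3 (every listed pair touches it), so no matching can be larger.

3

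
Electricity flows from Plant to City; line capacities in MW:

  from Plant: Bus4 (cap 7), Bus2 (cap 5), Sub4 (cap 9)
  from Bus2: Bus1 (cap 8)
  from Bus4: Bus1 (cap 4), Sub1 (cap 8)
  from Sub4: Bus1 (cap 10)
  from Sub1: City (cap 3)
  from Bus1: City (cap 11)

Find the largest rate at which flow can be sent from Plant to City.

14

Augment Plant→Bus2→Bus1→City: bottleneck 5, flow now 5.
Augment Plant→Bus4→Sub1→City: bottleneck 3, flow now 8.
Augment Plant→Bus4→Bus1→City: bottleneck 4, flow now 12.
Augment Plant→Sub4→Bus1→City: bottleneck 2, flow now 14.
No augmenting path remains; maximum flow = 14.
In the residual graph, reachable from Plant: {Plant, Bus2, Bus4, Sub4, Sub1, Bus1}.
Min-cut edges: Sub1→City (3), Bus1→City (11); capacity 3 + 11 = 14.
This cut is saturated, so no flow can exceed 14.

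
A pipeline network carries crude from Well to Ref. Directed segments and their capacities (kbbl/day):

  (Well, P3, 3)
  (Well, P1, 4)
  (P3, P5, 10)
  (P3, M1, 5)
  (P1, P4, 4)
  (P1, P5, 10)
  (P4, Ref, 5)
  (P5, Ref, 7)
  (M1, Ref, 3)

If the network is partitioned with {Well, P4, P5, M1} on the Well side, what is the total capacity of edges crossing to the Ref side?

22

Edges leaving {Well, P4, P5, M1}: Well→P3 (3), Well→P1 (4), P4→Ref (5), P5→Ref (7), M1→Ref (3).
Cut capacity = 3 + 4 + 5 + 7 + 3 = 22.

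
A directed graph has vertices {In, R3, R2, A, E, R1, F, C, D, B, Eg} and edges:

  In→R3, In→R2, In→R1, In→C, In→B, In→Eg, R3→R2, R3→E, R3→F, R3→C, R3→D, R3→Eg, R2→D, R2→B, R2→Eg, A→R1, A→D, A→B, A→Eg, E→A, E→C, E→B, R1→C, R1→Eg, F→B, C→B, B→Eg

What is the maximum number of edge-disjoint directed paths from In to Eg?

Assign every edge capacity 1; by Menger, the answer equals the max flow.
Path In→Eg (+1); total 1.
Path In→R3→Eg (+1); total 2.
Path In→R2→Eg (+1); total 3.
Path In→R1→Eg (+1); total 4.
Path In→B→Eg (+1); total 5.
No residual In→Eg path; max flow = 5.
Certifying cut of size 5: {B→Eg, In→Eg, In→R1, In→R2, In→R3}.

5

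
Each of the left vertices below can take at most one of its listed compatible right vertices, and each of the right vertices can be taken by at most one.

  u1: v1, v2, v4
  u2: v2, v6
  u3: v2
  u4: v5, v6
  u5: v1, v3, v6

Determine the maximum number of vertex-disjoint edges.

5

Unit-capacity flow: source→left, listed edges, right→sink; max matching = max flow.
Augmenting path u1→v1 (+1); matched 1.
Augmenting path u2→v2 (+1); matched 2.
Augmenting path u4→v5 (+1); matched 3.
Augmenting path u5→v3 (+1); matched 4.
Augmenting path u3→v2→u2→v6 (+1); matched 5.
No augmenting path remains; maximum matching = 5.
König certificate: {u1, u2, u3, u4, u5} is a vertex cover of size 5 (every listed pair touches it), so no matching can be larger.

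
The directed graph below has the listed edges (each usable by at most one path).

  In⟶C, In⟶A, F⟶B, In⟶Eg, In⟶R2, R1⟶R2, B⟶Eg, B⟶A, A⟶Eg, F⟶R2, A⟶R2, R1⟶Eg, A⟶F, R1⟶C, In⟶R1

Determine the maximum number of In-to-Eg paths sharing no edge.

3

Assign every edge capacity 1; by Menger, the answer equals the max flow.
Path In→Eg (+1); total 1.
Path In→R1→Eg (+1); total 2.
Path In→A→Eg (+1); total 3.
No residual In→Eg path; max flow = 3.
Certifying cut of size 3: {In→A, In→Eg, In→R1}.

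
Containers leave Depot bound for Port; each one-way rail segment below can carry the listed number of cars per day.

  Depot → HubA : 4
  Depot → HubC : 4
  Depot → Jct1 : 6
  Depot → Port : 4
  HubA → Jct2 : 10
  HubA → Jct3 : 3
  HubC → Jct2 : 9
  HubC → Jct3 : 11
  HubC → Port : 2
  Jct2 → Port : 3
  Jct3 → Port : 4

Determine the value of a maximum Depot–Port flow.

Augment Depot→Port: bottleneck 4, flow now 4.
Augment Depot→HubC→Port: bottleneck 2, flow now 6.
Augment Depot→HubA→Jct2→Port: bottleneck 3, flow now 9.
Augment Depot→HubA→Jct3→Port: bottleneck 1, flow now 10.
Augment Depot→HubC→Jct3→Port: bottleneck 2, flow now 12.
No augmenting path remains; maximum flow = 12.
In the residual graph, reachable from Depot: {Depot, Jct1}.
Min-cut edges: Depot→HubA (4), Depot→HubC (4), Depot→Port (4); capacity 4 + 4 + 4 = 12.
This cut is saturated, so no flow can exceed 12.

12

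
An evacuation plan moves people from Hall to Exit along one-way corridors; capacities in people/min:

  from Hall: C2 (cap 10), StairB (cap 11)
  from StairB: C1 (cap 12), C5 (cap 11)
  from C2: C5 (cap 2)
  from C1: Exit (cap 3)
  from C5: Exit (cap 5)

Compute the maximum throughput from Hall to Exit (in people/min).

Augment Hall→StairB→C1→Exit: bottleneck 3, flow now 3.
Augment Hall→StairB→C5→Exit: bottleneck 5, flow now 8.
No augmenting path remains; maximum flow = 8.
In the residual graph, reachable from Hall: {Hall, StairB, C2, C1, C5}.
Min-cut edges: C1→Exit (3), C5→Exit (5); capacity 3 + 5 = 8.
This cut is saturated, so no flow can exceed 8.

8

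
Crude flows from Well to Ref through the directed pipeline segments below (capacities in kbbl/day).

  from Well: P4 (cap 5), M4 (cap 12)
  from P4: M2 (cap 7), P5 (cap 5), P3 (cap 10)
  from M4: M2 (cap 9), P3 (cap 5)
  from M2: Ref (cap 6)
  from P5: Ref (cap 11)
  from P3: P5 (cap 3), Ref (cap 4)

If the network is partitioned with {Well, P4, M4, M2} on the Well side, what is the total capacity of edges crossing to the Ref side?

Edges leaving {Well, P4, M4, M2}: P4→P5 (5), P4→P3 (10), M4→P3 (5), M2→Ref (6).
Cut capacity = 5 + 10 + 5 + 6 = 26.

26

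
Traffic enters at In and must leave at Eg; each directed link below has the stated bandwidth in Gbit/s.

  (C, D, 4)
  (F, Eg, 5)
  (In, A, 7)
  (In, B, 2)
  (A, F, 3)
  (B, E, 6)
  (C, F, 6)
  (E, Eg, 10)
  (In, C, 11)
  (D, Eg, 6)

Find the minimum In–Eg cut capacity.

Augment In→A→F→Eg: bottleneck 3, flow now 3.
Augment In→B→E→Eg: bottleneck 2, flow now 5.
Augment In→C→D→Eg: bottleneck 4, flow now 9.
Augment In→C→F→Eg: bottleneck 2, flow now 11.
No augmenting path remains; maximum flow = 11.
By max-flow min-cut, the minimum cut capacity equals the max flow.
In the residual graph, reachable from In: {In, A, C, F}.
Min-cut edges: In→B (2), C→D (4), F→Eg (5); capacity 2 + 4 + 5 = 11.

11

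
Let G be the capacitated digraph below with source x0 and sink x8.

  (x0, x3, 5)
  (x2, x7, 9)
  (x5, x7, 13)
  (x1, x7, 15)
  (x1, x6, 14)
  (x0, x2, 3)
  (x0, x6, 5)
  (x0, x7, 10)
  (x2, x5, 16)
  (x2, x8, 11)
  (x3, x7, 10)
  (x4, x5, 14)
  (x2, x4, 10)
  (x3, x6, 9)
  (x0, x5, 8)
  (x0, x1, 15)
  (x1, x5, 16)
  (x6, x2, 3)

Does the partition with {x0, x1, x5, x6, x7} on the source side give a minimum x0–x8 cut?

Given cut capacity: 3 + 5 + 3 = 11.
Augment x0→x2→x8: bottleneck 3, flow now 3.
Augment x0→x6→x2→x8: bottleneck 3, flow now 6.
No augmenting path remains; maximum flow = 6.
In the residual graph, reachable from x0: {x0, x1, x3, x5, x6, x7}.
Min-cut edges: x0→x2 (3), x6→x2 (3); capacity 3 + 3 = 6.
Cut capacity 11 exceeds the max flow 6, so it is not minimum.

No — its capacity is 11, but the minimum cut has capacity 6.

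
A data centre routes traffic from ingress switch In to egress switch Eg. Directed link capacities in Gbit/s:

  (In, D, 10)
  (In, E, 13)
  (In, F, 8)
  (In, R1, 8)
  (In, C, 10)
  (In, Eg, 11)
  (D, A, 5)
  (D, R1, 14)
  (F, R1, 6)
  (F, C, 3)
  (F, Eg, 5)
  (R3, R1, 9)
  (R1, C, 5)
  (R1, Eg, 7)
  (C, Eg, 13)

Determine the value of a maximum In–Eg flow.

Augment In→Eg: bottleneck 11, flow now 11.
Augment In→F→Eg: bottleneck 5, flow now 16.
Augment In→R1→Eg: bottleneck 7, flow now 23.
Augment In→C→Eg: bottleneck 10, flow now 33.
Augment In→F→C→Eg: bottleneck 3, flow now 36.
No augmenting path remains; maximum flow = 36.
In the residual graph, reachable from In: {In, D, E, A, F, R1, C}.
Min-cut edges: In→Eg (11), F→Eg (5), R1→Eg (7), C→Eg (13); capacity 11 + 5 + 7 + 13 = 36.
This cut is saturated, so no flow can exceed 36.

36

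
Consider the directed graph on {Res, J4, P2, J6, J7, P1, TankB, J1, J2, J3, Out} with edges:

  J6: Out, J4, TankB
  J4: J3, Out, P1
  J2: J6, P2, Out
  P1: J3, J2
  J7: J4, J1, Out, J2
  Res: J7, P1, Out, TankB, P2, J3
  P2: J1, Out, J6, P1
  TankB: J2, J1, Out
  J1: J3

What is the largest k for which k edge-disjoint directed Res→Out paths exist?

Assign every edge capacity 1; by Menger, the answer equals the max flow.
Path Res→Out (+1); total 1.
Path Res→P2→Out (+1); total 2.
Path Res→J7→Out (+1); total 3.
Path Res→TankB→Out (+1); total 4.
Path Res→P1→J2→Out (+1); total 5.
No residual Res→Out path; max flow = 5.
Certifying cut of size 5: {Res→J7, Res→Out, Res→P1, Res→P2, Res→TankB}.

5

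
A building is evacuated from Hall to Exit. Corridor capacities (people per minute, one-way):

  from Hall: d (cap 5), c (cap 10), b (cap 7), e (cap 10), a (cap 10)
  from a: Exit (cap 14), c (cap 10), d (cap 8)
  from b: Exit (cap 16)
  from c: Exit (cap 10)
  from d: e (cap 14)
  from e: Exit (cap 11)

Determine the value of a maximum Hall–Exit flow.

Augment Hall→a→Exit: bottleneck 10, flow now 10.
Augment Hall→b→Exit: bottleneck 7, flow now 17.
Augment Hall→c→Exit: bottleneck 10, flow now 27.
Augment Hall→e→Exit: bottleneck 10, flow now 37.
Augment Hall→d→e→Exit: bottleneck 1, flow now 38.
No augmenting path remains; maximum flow = 38.
In the residual graph, reachable from Hall: {Hall, d, e}.
Min-cut edges: Hall→a (10), Hall→b (7), Hall→c (10), e→Exit (11); capacity 10 + 7 + 10 + 11 = 38.
This cut is saturated, so no flow can exceed 38.

38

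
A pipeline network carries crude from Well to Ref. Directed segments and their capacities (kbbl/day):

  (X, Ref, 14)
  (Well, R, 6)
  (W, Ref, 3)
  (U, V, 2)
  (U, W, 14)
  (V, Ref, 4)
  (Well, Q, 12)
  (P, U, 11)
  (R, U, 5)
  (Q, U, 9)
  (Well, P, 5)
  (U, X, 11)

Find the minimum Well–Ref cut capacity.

16

Augment Well→P→U→V→Ref: bottleneck 2, flow now 2.
Augment Well→P→U→W→Ref: bottleneck 3, flow now 5.
Augment Well→Q→U→X→Ref: bottleneck 9, flow now 14.
Augment Well→R→U→X→Ref: bottleneck 2, flow now 16.
No augmenting path remains; maximum flow = 16.
By max-flow min-cut, the minimum cut capacity equals the max flow.
In the residual graph, reachable from Well: {Well, P, Q, R, U, W}.
Min-cut edges: U→V (2), U→X (11), W→Ref (3); capacity 2 + 11 + 3 = 16.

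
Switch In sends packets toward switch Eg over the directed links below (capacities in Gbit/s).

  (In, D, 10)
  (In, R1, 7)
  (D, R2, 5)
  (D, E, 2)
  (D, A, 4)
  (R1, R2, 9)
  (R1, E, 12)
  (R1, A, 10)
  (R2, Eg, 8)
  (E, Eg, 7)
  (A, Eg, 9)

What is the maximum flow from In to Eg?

Augment In→D→R2→Eg: bottleneck 5, flow now 5.
Augment In→D→E→Eg: bottleneck 2, flow now 7.
Augment In→D→A→Eg: bottleneck 3, flow now 10.
Augment In→R1→R2→Eg: bottleneck 3, flow now 13.
Augment In→R1→E→Eg: bottleneck 4, flow now 17.
No augmenting path remains; maximum flow = 17.
In the residual graph, reachable from In: {In}.
Min-cut edges: In→D (10), In→R1 (7); capacity 10 + 7 = 17.
This cut is saturated, so no flow can exceed 17.

17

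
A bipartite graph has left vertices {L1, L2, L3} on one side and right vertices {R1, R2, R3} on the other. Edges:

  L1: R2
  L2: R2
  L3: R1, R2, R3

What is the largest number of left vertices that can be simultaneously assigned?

2

Unit-capacity flow: source→left, listed edges, right→sink; max matching = max flow.
Augmenting path L1→R2 (+1); matched 1.
Augmenting path L3→R1 (+1); matched 2.
No augmenting path remains; maximum matching = 2.
König certificate: {L3, R2} is a vertex cover of size 2 (every listed pair touches it), so no matching can be larger.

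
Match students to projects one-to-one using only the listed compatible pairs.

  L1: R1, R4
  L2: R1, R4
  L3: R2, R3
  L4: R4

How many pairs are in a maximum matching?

3

Unit-capacity flow: source→left, listed edges, right→sink; max matching = max flow.
Augmenting path L1→R1 (+1); matched 1.
Augmenting path L2→R4 (+1); matched 2.
Augmenting path L3→R2 (+1); matched 3.
No augmenting path remains; maximum matching = 3.
König certificate: {L3, R1, R4} is a vertex cover of size 3 (every listed pair touches it), so no matching can be larger.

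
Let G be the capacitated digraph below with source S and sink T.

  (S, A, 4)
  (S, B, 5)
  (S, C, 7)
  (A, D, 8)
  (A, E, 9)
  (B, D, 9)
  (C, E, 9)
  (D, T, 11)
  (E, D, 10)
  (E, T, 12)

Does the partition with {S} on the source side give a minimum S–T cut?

Yes — it is a minimum cut (capacity 16).

Given cut capacity: 4 + 5 + 7 = 16.
Augment S→A→D→T: bottleneck 4, flow now 4.
Augment S→B→D→T: bottleneck 5, flow now 9.
Augment S→C→E→T: bottleneck 7, flow now 16.
No augmenting path remains; maximum flow = 16.
Cut capacity 16 equals the max flow, so it is a minimum cut.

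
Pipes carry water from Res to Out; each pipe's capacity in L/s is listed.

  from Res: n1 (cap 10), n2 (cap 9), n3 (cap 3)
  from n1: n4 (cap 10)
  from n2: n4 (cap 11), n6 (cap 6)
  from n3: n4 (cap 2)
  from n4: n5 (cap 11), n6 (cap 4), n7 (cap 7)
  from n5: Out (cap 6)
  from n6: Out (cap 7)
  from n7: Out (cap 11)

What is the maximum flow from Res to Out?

Augment Res→n2→n6→Out: bottleneck 6, flow now 6.
Augment Res→n1→n4→n5→Out: bottleneck 6, flow now 12.
Augment Res→n1→n4→n6→Out: bottleneck 1, flow now 13.
Augment Res→n1→n4→n7→Out: bottleneck 3, flow now 16.
Augment Res→n2→n4→n7→Out: bottleneck 3, flow now 19.
Augment Res→n3→n4→n7→Out: bottleneck 1, flow now 20.
No augmenting path remains; maximum flow = 20.
In the residual graph, reachable from Res: {Res, n1, n2, n3, n4, n5, n6}.
Min-cut edges: n4→n7 (7), n5→Out (6), n6→Out (7); capacity 7 + 6 + 7 = 20.
This cut is saturated, so no flow can exceed 20.

20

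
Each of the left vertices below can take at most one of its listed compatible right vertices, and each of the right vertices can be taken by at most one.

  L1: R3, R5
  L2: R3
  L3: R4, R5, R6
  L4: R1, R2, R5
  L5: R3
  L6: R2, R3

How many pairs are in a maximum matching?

Unit-capacity flow: source→left, listed edges, right→sink; max matching = max flow.
Augmenting path L1→R3 (+1); matched 1.
Augmenting path L3→R4 (+1); matched 2.
Augmenting path L4→R1 (+1); matched 3.
Augmenting path L6→R2 (+1); matched 4.
Augmenting path L2→R3→L1→R5 (+1); matched 5.
No augmenting path remains; maximum matching = 5.
König certificate: {L1, L3, L4, L6, R3} is a vertex cover of size 5 (every listed pair touches it), so no matching can be larger.

5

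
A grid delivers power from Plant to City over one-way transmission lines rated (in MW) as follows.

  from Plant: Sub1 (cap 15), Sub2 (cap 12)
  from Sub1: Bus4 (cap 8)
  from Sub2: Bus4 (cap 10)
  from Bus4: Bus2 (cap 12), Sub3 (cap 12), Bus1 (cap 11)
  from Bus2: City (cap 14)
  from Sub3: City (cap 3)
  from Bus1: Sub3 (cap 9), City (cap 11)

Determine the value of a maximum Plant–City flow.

Augment Plant→Sub1→Bus4→Bus2→City: bottleneck 8, flow now 8.
Augment Plant→Sub2→Bus4→Bus2→City: bottleneck 4, flow now 12.
Augment Plant→Sub2→Bus4→Sub3→City: bottleneck 3, flow now 15.
Augment Plant→Sub2→Bus4→Bus1→City: bottleneck 3, flow now 18.
No augmenting path remains; maximum flow = 18.
In the residual graph, reachable from Plant: {Plant, Sub1, Sub2}.
Min-cut edges: Sub1→Bus4 (8), Sub2→Bus4 (10); capacity 8 + 10 = 18.
This cut is saturated, so no flow can exceed 18.

18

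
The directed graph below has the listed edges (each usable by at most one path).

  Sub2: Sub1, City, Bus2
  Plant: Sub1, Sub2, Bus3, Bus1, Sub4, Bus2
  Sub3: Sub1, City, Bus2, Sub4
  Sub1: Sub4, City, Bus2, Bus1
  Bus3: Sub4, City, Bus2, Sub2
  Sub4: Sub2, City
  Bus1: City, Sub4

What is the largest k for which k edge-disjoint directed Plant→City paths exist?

5

Assign every edge capacity 1; by Menger, the answer equals the max flow.
Path Plant→Sub2→City (+1); total 1.
Path Plant→Bus3→City (+1); total 2.
Path Plant→Sub1→City (+1); total 3.
Path Plant→Bus1→City (+1); total 4.
Path Plant→Sub4→City (+1); total 5.
No residual Plant→City path; max flow = 5.
Certifying cut of size 5: {Plant→Bus1, Plant→Bus3, Plant→Sub1, Plant→Sub2, Plant→Sub4}.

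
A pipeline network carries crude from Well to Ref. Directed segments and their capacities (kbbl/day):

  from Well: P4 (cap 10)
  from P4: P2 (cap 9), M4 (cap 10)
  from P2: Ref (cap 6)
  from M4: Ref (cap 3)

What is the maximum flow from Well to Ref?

9

Augment Well→P4→P2→Ref: bottleneck 6, flow now 6.
Augment Well→P4→M4→Ref: bottleneck 3, flow now 9.
No augmenting path remains; maximum flow = 9.
In the residual graph, reachable from Well: {Well, P4, P2, M4}.
Min-cut edges: P2→Ref (6), M4→Ref (3); capacity 6 + 3 = 9.
This cut is saturated, so no flow can exceed 9.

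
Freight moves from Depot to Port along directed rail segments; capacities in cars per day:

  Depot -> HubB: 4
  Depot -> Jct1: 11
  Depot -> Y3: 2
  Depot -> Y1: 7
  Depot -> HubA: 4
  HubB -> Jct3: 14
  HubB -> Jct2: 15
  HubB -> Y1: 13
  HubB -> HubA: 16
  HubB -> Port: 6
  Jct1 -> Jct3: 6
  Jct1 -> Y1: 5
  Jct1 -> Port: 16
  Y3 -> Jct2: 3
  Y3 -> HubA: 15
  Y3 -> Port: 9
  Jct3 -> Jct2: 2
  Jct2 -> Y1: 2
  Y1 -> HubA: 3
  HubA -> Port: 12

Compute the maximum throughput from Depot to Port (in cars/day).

24

Augment Depot→HubB→Port: bottleneck 4, flow now 4.
Augment Depot→Jct1→Port: bottleneck 11, flow now 15.
Augment Depot→Y3→Port: bottleneck 2, flow now 17.
Augment Depot→HubA→Port: bottleneck 4, flow now 21.
Augment Depot→Y1→HubA→Port: bottleneck 3, flow now 24.
No augmenting path remains; maximum flow = 24.
In the residual graph, reachable from Depot: {Depot, Y1}.
Min-cut edges: Depot→HubB (4), Depot→Jct1 (11), Depot→Y3 (2), Depot→HubA (4), Y1→HubA (3); capacity 4 + 11 + 2 + 4 + 3 = 24.
This cut is saturated, so no flow can exceed 24.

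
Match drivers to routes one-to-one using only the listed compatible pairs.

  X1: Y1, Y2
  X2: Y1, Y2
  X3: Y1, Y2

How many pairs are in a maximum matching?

Unit-capacity flow: source→left, listed edges, right→sink; max matching = max flow.
Augmenting path X1→Y1 (+1); matched 1.
Augmenting path X2→Y2 (+1); matched 2.
No augmenting path remains; maximum matching = 2.
König certificate: {Y1, Y2} is a vertex cover of size 2 (every listed pair touches it), so no matching can be larger.

2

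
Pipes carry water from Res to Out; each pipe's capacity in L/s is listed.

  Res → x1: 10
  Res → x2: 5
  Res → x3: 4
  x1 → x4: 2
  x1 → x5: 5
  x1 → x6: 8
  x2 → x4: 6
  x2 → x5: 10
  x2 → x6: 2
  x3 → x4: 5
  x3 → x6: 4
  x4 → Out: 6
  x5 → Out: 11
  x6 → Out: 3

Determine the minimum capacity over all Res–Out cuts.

19

Augment Res→x1→x4→Out: bottleneck 2, flow now 2.
Augment Res→x1→x5→Out: bottleneck 5, flow now 7.
Augment Res→x1→x6→Out: bottleneck 3, flow now 10.
Augment Res→x2→x4→Out: bottleneck 4, flow now 14.
Augment Res→x2→x5→Out: bottleneck 1, flow now 15.
Augment Res→x3→x4→x2→x5→Out: bottleneck 4, flow now 19. (uses reverse residual edge)
No augmenting path remains; maximum flow = 19.
By max-flow min-cut, the minimum cut capacity equals the max flow.
In the residual graph, reachable from Res: {Res}.
Min-cut edges: Res→x1 (10), Res→x2 (5), Res→x3 (4); capacity 10 + 5 + 4 = 19.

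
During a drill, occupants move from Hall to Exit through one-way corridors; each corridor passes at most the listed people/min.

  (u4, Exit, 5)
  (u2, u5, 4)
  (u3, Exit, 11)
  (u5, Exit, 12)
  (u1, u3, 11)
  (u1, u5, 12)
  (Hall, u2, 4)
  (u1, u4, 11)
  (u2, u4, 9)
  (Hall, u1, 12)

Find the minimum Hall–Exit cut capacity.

16

Augment Hall→u1→u3→Exit: bottleneck 11, flow now 11.
Augment Hall→u1→u4→Exit: bottleneck 1, flow now 12.
Augment Hall→u2→u4→Exit: bottleneck 4, flow now 16.
No augmenting path remains; maximum flow = 16.
By max-flow min-cut, the minimum cut capacity equals the max flow.
In the residual graph, reachable from Hall: {Hall}.
Min-cut edges: Hall→u1 (12), Hall→u2 (4); capacity 12 + 4 = 16.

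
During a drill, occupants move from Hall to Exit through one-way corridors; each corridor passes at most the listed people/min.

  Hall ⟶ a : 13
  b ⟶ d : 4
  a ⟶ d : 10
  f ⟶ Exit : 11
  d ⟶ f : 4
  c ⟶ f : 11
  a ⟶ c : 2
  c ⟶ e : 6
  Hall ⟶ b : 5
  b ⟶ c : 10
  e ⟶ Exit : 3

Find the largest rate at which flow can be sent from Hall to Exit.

11

Augment Hall→a→c→e→Exit: bottleneck 2, flow now 2.
Augment Hall→a→d→f→Exit: bottleneck 4, flow now 6.
Augment Hall→b→c→e→Exit: bottleneck 1, flow now 7.
Augment Hall→b→c→f→Exit: bottleneck 4, flow now 11.
No augmenting path remains; maximum flow = 11.
In the residual graph, reachable from Hall: {Hall, a, d}.
Min-cut edges: Hall→b (5), a→c (2), d→f (4); capacity 5 + 2 + 4 = 11.
This cut is saturated, so no flow can exceed 11.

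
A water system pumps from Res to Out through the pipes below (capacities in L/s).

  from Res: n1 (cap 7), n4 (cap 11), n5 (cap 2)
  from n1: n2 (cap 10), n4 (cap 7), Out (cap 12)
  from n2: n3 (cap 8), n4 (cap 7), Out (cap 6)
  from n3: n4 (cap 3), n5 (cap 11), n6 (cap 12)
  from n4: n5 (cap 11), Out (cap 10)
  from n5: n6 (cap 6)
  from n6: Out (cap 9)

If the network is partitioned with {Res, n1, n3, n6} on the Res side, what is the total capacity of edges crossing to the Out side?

65

Edges leaving {Res, n1, n3, n6}: Res→n4 (11), Res→n5 (2), n1→n2 (10), n1→n4 (7), n1→Out (12), n3→n4 (3), n3→n5 (11), n6→Out (9).
Cut capacity = 11 + 2 + 10 + 7 + 12 + 3 + 11 + 9 = 65.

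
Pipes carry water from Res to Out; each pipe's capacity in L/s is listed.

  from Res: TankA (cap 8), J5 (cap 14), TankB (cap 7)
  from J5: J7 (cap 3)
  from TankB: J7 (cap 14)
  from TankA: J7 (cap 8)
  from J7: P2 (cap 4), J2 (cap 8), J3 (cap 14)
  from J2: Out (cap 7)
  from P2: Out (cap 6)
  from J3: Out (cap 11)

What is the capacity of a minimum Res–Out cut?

18

Augment Res→J5→J7→J2→Out: bottleneck 3, flow now 3.
Augment Res→TankB→J7→J2→Out: bottleneck 4, flow now 7.
Augment Res→TankB→J7→P2→Out: bottleneck 3, flow now 10.
Augment Res→TankA→J7→P2→Out: bottleneck 1, flow now 11.
Augment Res→TankA→J7→J3→Out: bottleneck 7, flow now 18.
No augmenting path remains; maximum flow = 18.
By max-flow min-cut, the minimum cut capacity equals the max flow.
In the residual graph, reachable from Res: {Res, J5}.
Min-cut edges: Res→TankB (7), Res→TankA (8), J5→J7 (3); capacity 7 + 8 + 3 = 18.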